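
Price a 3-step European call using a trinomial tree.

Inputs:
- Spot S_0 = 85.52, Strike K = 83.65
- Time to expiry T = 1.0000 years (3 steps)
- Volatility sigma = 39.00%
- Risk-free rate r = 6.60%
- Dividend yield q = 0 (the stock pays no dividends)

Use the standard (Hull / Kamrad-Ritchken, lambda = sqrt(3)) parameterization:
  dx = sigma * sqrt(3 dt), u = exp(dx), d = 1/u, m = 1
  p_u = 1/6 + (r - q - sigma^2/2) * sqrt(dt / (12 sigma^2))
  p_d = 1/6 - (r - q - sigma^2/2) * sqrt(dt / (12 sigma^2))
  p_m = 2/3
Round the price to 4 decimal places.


Answer: Price = V(0,0) = 15.7480

Derivation:
dt = T/N = 0.333333; dx = sigma*sqrt(3*dt) = 0.390000
u = exp(dx) = 1.476981; d = 1/u = 0.677057
p_u = 0.162372, p_m = 0.666667, p_d = 0.170962
Discount per step: exp(-r*dt) = 0.978240
Stock lattice S(k, j) with j the centered position index:
  k=0: S(0,+0) = 85.5200
  k=1: S(1,-1) = 57.9019; S(1,+0) = 85.5200; S(1,+1) = 126.3114
  k=2: S(2,-2) = 39.2029; S(2,-1) = 57.9019; S(2,+0) = 85.5200; S(2,+1) = 126.3114; S(2,+2) = 186.5595
  k=3: S(3,-3) = 26.5426; S(3,-2) = 39.2029; S(3,-1) = 57.9019; S(3,+0) = 85.5200; S(3,+1) = 126.3114; S(3,+2) = 186.5595; S(3,+3) = 275.5448
Terminal payoffs V(N, j) = max(S_T - K, 0):
  V(3,-3) = 0.000000; V(3,-2) = 0.000000; V(3,-1) = 0.000000; V(3,+0) = 1.870000; V(3,+1) = 42.661397; V(3,+2) = 102.909508; V(3,+3) = 191.894810
Backward induction: V(k, j) = exp(-r*dt) * [p_u * V(k+1, j+1) + p_m * V(k+1, j) + p_d * V(k+1, j-1)]
  V(2,-2) = exp(-r*dt) * [p_u*0.000000 + p_m*0.000000 + p_d*0.000000] = 0.000000
  V(2,-1) = exp(-r*dt) * [p_u*1.870000 + p_m*0.000000 + p_d*0.000000] = 0.297028
  V(2,+0) = exp(-r*dt) * [p_u*42.661397 + p_m*1.870000 + p_d*0.000000] = 7.995817
  V(2,+1) = exp(-r*dt) * [p_u*102.909508 + p_m*42.661397 + p_d*1.870000] = 44.480810
  V(2,+2) = exp(-r*dt) * [p_u*191.894810 + p_m*102.909508 + p_d*42.661397] = 104.728543
  V(1,-1) = exp(-r*dt) * [p_u*7.995817 + p_m*0.297028 + p_d*0.000000] = 1.463755
  V(1,+0) = exp(-r*dt) * [p_u*44.480810 + p_m*7.995817 + p_d*0.297028] = 12.329499
  V(1,+1) = exp(-r*dt) * [p_u*104.728543 + p_m*44.480810 + p_d*7.995817] = 46.980781
  V(0,+0) = exp(-r*dt) * [p_u*46.980781 + p_m*12.329499 + p_d*1.463755] = 15.747971


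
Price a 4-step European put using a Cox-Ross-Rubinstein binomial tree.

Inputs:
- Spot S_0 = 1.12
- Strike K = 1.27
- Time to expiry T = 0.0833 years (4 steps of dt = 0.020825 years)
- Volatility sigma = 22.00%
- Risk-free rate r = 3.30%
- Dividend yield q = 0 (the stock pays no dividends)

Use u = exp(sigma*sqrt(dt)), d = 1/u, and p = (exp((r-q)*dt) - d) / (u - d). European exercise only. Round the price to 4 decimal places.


dt = T/N = 0.020825
u = exp(sigma*sqrt(dt)) = 1.032257; d = 1/u = 0.968751
p = (exp((r-q)*dt) - d) / (u - d) = 0.502889
Discount per step: exp(-r*dt) = 0.999313
Stock lattice S(k, i) with i counting down-moves:
  k=0: S(0,0) = 1.1200
  k=1: S(1,0) = 1.1561; S(1,1) = 1.0850
  k=2: S(2,0) = 1.1934; S(2,1) = 1.1200; S(2,2) = 1.0511
  k=3: S(3,0) = 1.2319; S(3,1) = 1.1561; S(3,2) = 1.0850; S(3,3) = 1.0182
  k=4: S(4,0) = 1.2717; S(4,1) = 1.1934; S(4,2) = 1.1200; S(4,3) = 1.0511; S(4,4) = 0.9864
Terminal payoffs V(N, i) = max(K - S_T, 0):
  V(4,0) = 0.000000; V(4,1) = 0.076578; V(4,2) = 0.150000; V(4,3) = 0.218905; V(4,4) = 0.283570
Backward induction: V(k, i) = exp(-r*dt) * [p * V(k+1, i) + (1-p) * V(k+1, i+1)].
  V(3,0) = exp(-r*dt) * [p*0.000000 + (1-p)*0.076578] = 0.038042
  V(3,1) = exp(-r*dt) * [p*0.076578 + (1-p)*0.150000] = 0.112999
  V(3,2) = exp(-r*dt) * [p*0.150000 + (1-p)*0.218905] = 0.184127
  V(3,3) = exp(-r*dt) * [p*0.218905 + (1-p)*0.283570] = 0.250878
  V(2,0) = exp(-r*dt) * [p*0.038042 + (1-p)*0.112999] = 0.075252
  V(2,1) = exp(-r*dt) * [p*0.112999 + (1-p)*0.184127] = 0.148256
  V(2,2) = exp(-r*dt) * [p*0.184127 + (1-p)*0.250878] = 0.217160
  V(1,0) = exp(-r*dt) * [p*0.075252 + (1-p)*0.148256] = 0.111466
  V(1,1) = exp(-r*dt) * [p*0.148256 + (1-p)*0.217160] = 0.182384
  V(0,0) = exp(-r*dt) * [p*0.111466 + (1-p)*0.182384] = 0.146619

Answer: Price = V(0,0) = 0.1466


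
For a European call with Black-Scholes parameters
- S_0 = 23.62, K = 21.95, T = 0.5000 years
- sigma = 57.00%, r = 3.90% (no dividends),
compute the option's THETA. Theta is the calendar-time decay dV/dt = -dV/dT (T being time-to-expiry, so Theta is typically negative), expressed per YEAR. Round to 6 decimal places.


Answer: Theta = -3.889237

Derivation:
d1 = 0.4318354983; d2 = 0.0287846330
phi(d1) = 0.3634260353; exp(-qT) = 1.0000000000; exp(-rT) = 0.9806888952
Theta = -S*exp(-qT)*phi(d1)*sigma/(2*sqrt(T)) - r*K*exp(-rT)*N(d2) + q*S*exp(-qT)*N(d1)
N(d1) = 0.6670695113; N(d2) = 0.5114818216; sqrt(T) = 0.7071067812
Term 1 = -23.6200 * 1.0000000000 * 0.3634260353 * 0.5700 / (2 * 0.7071067812) = -3.4598381841
Term 2 = -0.0390 * 21.9500 * 0.9806888952 * 0.5114818216 = -0.4293985686
Term 3 = 0 (no dividend yield, q = 0)
Theta = -3.4598381841 + (-0.4293985686) + (0.0000000000) = -3.889237


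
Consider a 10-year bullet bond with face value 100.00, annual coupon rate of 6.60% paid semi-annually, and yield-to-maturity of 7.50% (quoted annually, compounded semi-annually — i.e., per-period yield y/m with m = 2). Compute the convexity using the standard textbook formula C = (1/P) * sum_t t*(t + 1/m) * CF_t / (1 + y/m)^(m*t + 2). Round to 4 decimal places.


Answer: Convexity = 64.3611

Derivation:
Coupon per period c = face * coupon_rate / m = 3.300000
Periods per year m = 2; per-period yield y/m = 0.037500
Number of cashflows N = 20
Cashflows (t years, CF_t, discount factor 1/(1+y/m)^(m*t), PV):
  t = 0.5000: CF_t = 3.300000, DF = 0.963855, PV = 3.180723
  t = 1.0000: CF_t = 3.300000, DF = 0.929017, PV = 3.065757
  t = 1.5000: CF_t = 3.300000, DF = 0.895438, PV = 2.954947
  t = 2.0000: CF_t = 3.300000, DF = 0.863073, PV = 2.848141
  t = 2.5000: CF_t = 3.300000, DF = 0.831878, PV = 2.745196
  t = 3.0000: CF_t = 3.300000, DF = 0.801810, PV = 2.645972
  t = 3.5000: CF_t = 3.300000, DF = 0.772829, PV = 2.550335
  t = 4.0000: CF_t = 3.300000, DF = 0.744895, PV = 2.458154
  t = 4.5000: CF_t = 3.300000, DF = 0.717971, PV = 2.369305
  t = 5.0000: CF_t = 3.300000, DF = 0.692020, PV = 2.283668
  t = 5.5000: CF_t = 3.300000, DF = 0.667008, PV = 2.201125
  t = 6.0000: CF_t = 3.300000, DF = 0.642899, PV = 2.121567
  t = 6.5000: CF_t = 3.300000, DF = 0.619662, PV = 2.044883
  t = 7.0000: CF_t = 3.300000, DF = 0.597264, PV = 1.970972
  t = 7.5000: CF_t = 3.300000, DF = 0.575676, PV = 1.899732
  t = 8.0000: CF_t = 3.300000, DF = 0.554869, PV = 1.831067
  t = 8.5000: CF_t = 3.300000, DF = 0.534813, PV = 1.764884
  t = 9.0000: CF_t = 3.300000, DF = 0.515483, PV = 1.701093
  t = 9.5000: CF_t = 3.300000, DF = 0.496851, PV = 1.639608
  t = 10.0000: CF_t = 103.300000, DF = 0.478892, PV = 49.469579
Price P = sum_t PV_t = 93.746708
Convexity numerator sum_t t*(t + 1/m) * CF_t / (1+y/m)^(m*t + 2):
  t = 0.5000: term = 1.477473
  t = 1.0000: term = 4.272212
  t = 1.5000: term = 8.235589
  t = 2.0000: term = 13.229862
  t = 2.5000: term = 19.127511
  t = 3.0000: term = 25.810618
  t = 3.5000: term = 33.170272
  t = 4.0000: term = 41.106016
  t = 4.5000: term = 49.525321
  t = 5.0000: term = 58.343082
  t = 5.5000: term = 67.481155
  t = 6.0000: term = 76.867910
  t = 6.5000: term = 86.437810
  t = 7.0000: term = 96.131021
  t = 7.5000: term = 105.893036
  t = 8.0000: term = 115.674320
  t = 8.5000: term = 125.429986
  t = 9.0000: term = 135.119474
  t = 9.5000: term = 144.706264
  t = 10.0000: term = 4825.599803
Convexity = (1/P) * sum = 6033.638736 / 93.746708 = 64.361073


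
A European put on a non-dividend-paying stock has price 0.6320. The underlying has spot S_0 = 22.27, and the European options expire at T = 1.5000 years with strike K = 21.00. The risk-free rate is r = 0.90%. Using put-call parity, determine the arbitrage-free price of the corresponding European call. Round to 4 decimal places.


Put-call parity: C - P = S_0 * exp(-qT) - K * exp(-rT).
S_0 * exp(-qT) = 22.2700 * 1.00000000 = 22.27000000
K * exp(-rT) = 21.0000 * 0.98659072 = 20.71840504
C = P + S*exp(-qT) - K*exp(-rT)
C = 0.6320 + 22.27000000 - 20.71840504 = 2.1836

Answer: Call price = 2.1836


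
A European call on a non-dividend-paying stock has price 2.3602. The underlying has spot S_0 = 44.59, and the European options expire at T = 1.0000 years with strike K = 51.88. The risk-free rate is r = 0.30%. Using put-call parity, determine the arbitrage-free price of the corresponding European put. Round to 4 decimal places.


Put-call parity: C - P = S_0 * exp(-qT) - K * exp(-rT).
S_0 * exp(-qT) = 44.5900 * 1.00000000 = 44.59000000
K * exp(-rT) = 51.8800 * 0.99700450 = 51.72459323
P = C - S*exp(-qT) + K*exp(-rT)
P = 2.3602 - 44.59000000 + 51.72459323 = 9.4948

Answer: Put price = 9.4948


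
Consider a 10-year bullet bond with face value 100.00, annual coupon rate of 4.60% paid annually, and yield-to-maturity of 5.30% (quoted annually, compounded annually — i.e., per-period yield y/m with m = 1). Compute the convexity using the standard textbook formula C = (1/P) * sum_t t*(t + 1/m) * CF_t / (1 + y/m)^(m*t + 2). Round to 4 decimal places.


Coupon per period c = face * coupon_rate / m = 4.600000
Periods per year m = 1; per-period yield y/m = 0.053000
Number of cashflows N = 10
Cashflows (t years, CF_t, discount factor 1/(1+y/m)^(m*t), PV):
  t = 1.0000: CF_t = 4.600000, DF = 0.949668, PV = 4.368471
  t = 2.0000: CF_t = 4.600000, DF = 0.901869, PV = 4.148595
  t = 3.0000: CF_t = 4.600000, DF = 0.856475, PV = 3.939787
  t = 4.0000: CF_t = 4.600000, DF = 0.813367, PV = 3.741488
  t = 5.0000: CF_t = 4.600000, DF = 0.772428, PV = 3.553170
  t = 6.0000: CF_t = 4.600000, DF = 0.733550, PV = 3.374330
  t = 7.0000: CF_t = 4.600000, DF = 0.696629, PV = 3.204492
  t = 8.0000: CF_t = 4.600000, DF = 0.661566, PV = 3.043203
  t = 9.0000: CF_t = 4.600000, DF = 0.628268, PV = 2.890031
  t = 10.0000: CF_t = 104.600000, DF = 0.596645, PV = 62.409108
Price P = sum_t PV_t = 94.672675
Convexity numerator sum_t t*(t + 1/m) * CF_t / (1+y/m)^(m*t + 2):
  t = 1.0000: term = 7.879574
  t = 2.0000: term = 22.448927
  t = 3.0000: term = 42.638039
  t = 4.0000: term = 67.486608
  t = 5.0000: term = 96.134769
  t = 6.0000: term = 127.814508
  t = 7.0000: term = 161.841732
  t = 8.0000: term = 197.608953
  t = 9.0000: term = 234.578529
  t = 10.0000: term = 6191.329470
Convexity = (1/P) * sum = 7149.761108 / 94.672675 = 75.520852

Answer: Convexity = 75.5209


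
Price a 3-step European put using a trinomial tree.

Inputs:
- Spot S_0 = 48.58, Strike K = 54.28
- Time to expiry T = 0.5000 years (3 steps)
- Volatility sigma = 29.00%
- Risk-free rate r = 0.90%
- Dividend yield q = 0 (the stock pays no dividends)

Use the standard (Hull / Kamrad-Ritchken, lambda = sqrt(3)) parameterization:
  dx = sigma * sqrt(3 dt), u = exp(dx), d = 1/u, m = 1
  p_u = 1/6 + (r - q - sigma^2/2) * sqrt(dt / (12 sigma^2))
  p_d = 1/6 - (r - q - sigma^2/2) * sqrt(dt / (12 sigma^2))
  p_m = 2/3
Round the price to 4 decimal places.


Answer: Price = V(0,0) = 7.6282

Derivation:
dt = T/N = 0.166667; dx = sigma*sqrt(3*dt) = 0.205061
u = exp(dx) = 1.227600; d = 1/u = 0.814598
p_u = 0.153236, p_m = 0.666667, p_d = 0.180098
Discount per step: exp(-r*dt) = 0.998501
Stock lattice S(k, j) with j the centered position index:
  k=0: S(0,+0) = 48.5800
  k=1: S(1,-1) = 39.5732; S(1,+0) = 48.5800; S(1,+1) = 59.6368
  k=2: S(2,-2) = 32.2362; S(2,-1) = 39.5732; S(2,+0) = 48.5800; S(2,+1) = 59.6368; S(2,+2) = 73.2101
  k=3: S(3,-3) = 26.2595; S(3,-2) = 32.2362; S(3,-1) = 39.5732; S(3,+0) = 48.5800; S(3,+1) = 59.6368; S(3,+2) = 73.2101; S(3,+3) = 89.8728
Terminal payoffs V(N, j) = max(K - S_T, 0):
  V(3,-3) = 28.020469; V(3,-2) = 22.043802; V(3,-1) = 14.706846; V(3,+0) = 5.700000; V(3,+1) = 0.000000; V(3,+2) = 0.000000; V(3,+3) = 0.000000
Backward induction: V(k, j) = exp(-r*dt) * [p_u * V(k+1, j+1) + p_m * V(k+1, j) + p_d * V(k+1, j-1)]
  V(2,-2) = exp(-r*dt) * [p_u*14.706846 + p_m*22.043802 + p_d*28.020469] = 21.962933
  V(2,-1) = exp(-r*dt) * [p_u*5.700000 + p_m*14.706846 + p_d*22.043802] = 14.626088
  V(2,+0) = exp(-r*dt) * [p_u*0.000000 + p_m*5.700000 + p_d*14.706846] = 6.439002
  V(2,+1) = exp(-r*dt) * [p_u*0.000000 + p_m*0.000000 + p_d*5.700000] = 1.025018
  V(2,+2) = exp(-r*dt) * [p_u*0.000000 + p_m*0.000000 + p_d*0.000000] = 0.000000
  V(1,-1) = exp(-r*dt) * [p_u*6.439002 + p_m*14.626088 + p_d*21.962933] = 14.670860
  V(1,+0) = exp(-r*dt) * [p_u*1.025018 + p_m*6.439002 + p_d*14.626088] = 7.073244
  V(1,+1) = exp(-r*dt) * [p_u*0.000000 + p_m*1.025018 + p_d*6.439002] = 1.840232
  V(0,+0) = exp(-r*dt) * [p_u*1.840232 + p_m*7.073244 + p_d*14.670860] = 7.628221


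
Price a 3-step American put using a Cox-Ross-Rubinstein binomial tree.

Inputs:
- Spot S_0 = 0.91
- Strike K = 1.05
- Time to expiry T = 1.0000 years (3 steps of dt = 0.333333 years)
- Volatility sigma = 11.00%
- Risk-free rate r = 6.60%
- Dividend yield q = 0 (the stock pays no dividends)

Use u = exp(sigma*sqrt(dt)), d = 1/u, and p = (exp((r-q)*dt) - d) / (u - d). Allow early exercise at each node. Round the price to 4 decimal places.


dt = T/N = 0.333333
u = exp(sigma*sqrt(dt)) = 1.065569; d = 1/u = 0.938466
p = (exp((r-q)*dt) - d) / (u - d) = 0.659135
Discount per step: exp(-r*dt) = 0.978240
Stock lattice S(k, i) with i counting down-moves:
  k=0: S(0,0) = 0.9100
  k=1: S(1,0) = 0.9697; S(1,1) = 0.8540
  k=2: S(2,0) = 1.0332; S(2,1) = 0.9100; S(2,2) = 0.8015
  k=3: S(3,0) = 1.1010; S(3,1) = 0.9697; S(3,2) = 0.8540; S(3,3) = 0.7521
Terminal payoffs V(N, i) = max(K - S_T, 0):
  V(3,0) = 0.000000; V(3,1) = 0.080333; V(3,2) = 0.195996; V(3,3) = 0.297863
Backward induction: V(k, i) = exp(-r*dt) * [p * V(k+1, i) + (1-p) * V(k+1, i+1)]; then take max(V_cont, immediate exercise) for American.
  V(2,0) = exp(-r*dt) * [p*0.000000 + (1-p)*0.080333] = 0.026787; exercise = 0.016753; V(2,0) = max -> 0.026787
  V(2,1) = exp(-r*dt) * [p*0.080333 + (1-p)*0.195996] = 0.117152; exercise = 0.140000; V(2,1) = max -> 0.140000
  V(2,2) = exp(-r*dt) * [p*0.195996 + (1-p)*0.297863] = 0.225698; exercise = 0.248546; V(2,2) = max -> 0.248546
  V(1,0) = exp(-r*dt) * [p*0.026787 + (1-p)*0.140000] = 0.063955; exercise = 0.080333; V(1,0) = max -> 0.080333
  V(1,1) = exp(-r*dt) * [p*0.140000 + (1-p)*0.248546] = 0.173148; exercise = 0.195996; V(1,1) = max -> 0.195996
  V(0,0) = exp(-r*dt) * [p*0.080333 + (1-p)*0.195996] = 0.117152; exercise = 0.140000; V(0,0) = max -> 0.140000

Answer: Price = V(0,0) = 0.1400


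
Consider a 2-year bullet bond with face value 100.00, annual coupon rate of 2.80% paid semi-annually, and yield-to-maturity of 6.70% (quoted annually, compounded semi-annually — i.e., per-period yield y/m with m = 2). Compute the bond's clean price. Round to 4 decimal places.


Coupon per period c = face * coupon_rate / m = 1.400000
Periods per year m = 2; per-period yield y/m = 0.033500
Number of cashflows N = 4
Cashflows (t years, CF_t, discount factor 1/(1+y/m)^(m*t), PV):
  t = 0.5000: CF_t = 1.400000, DF = 0.967586, PV = 1.354620
  t = 1.0000: CF_t = 1.400000, DF = 0.936222, PV = 1.310711
  t = 1.5000: CF_t = 1.400000, DF = 0.905876, PV = 1.268226
  t = 2.0000: CF_t = 101.400000, DF = 0.876512, PV = 88.878360
Price P = sum_t PV_t = 92.811917

Answer: Price = 92.8119


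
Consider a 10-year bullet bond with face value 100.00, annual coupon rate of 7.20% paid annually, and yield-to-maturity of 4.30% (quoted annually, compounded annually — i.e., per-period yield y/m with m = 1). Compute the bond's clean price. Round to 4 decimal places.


Coupon per period c = face * coupon_rate / m = 7.200000
Periods per year m = 1; per-period yield y/m = 0.043000
Number of cashflows N = 10
Cashflows (t years, CF_t, discount factor 1/(1+y/m)^(m*t), PV):
  t = 1.0000: CF_t = 7.200000, DF = 0.958773, PV = 6.903164
  t = 2.0000: CF_t = 7.200000, DF = 0.919245, PV = 6.618566
  t = 3.0000: CF_t = 7.200000, DF = 0.881347, PV = 6.345701
  t = 4.0000: CF_t = 7.200000, DF = 0.845012, PV = 6.084085
  t = 5.0000: CF_t = 7.200000, DF = 0.810174, PV = 5.833255
  t = 6.0000: CF_t = 7.200000, DF = 0.776773, PV = 5.592766
  t = 7.0000: CF_t = 7.200000, DF = 0.744749, PV = 5.362192
  t = 8.0000: CF_t = 7.200000, DF = 0.714045, PV = 5.141123
  t = 9.0000: CF_t = 7.200000, DF = 0.684607, PV = 4.929169
  t = 10.0000: CF_t = 107.200000, DF = 0.656382, PV = 70.364191
Price P = sum_t PV_t = 123.174211

Answer: Price = 123.1742


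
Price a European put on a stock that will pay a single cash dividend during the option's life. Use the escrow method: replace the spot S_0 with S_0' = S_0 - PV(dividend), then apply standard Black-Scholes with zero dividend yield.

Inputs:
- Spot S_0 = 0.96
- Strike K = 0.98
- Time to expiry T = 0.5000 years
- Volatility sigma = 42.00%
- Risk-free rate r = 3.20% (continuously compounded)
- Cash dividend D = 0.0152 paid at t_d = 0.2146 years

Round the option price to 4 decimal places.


PV(D) = D * exp(-r * t_d) = 0.0152 * 0.99315633 = 0.01509598
S_0' = S_0 - PV(D) = 0.9600 - 0.01509598 = 0.94490402
d1 = (ln(S_0'/K) + (r + sigma^2/2)*T) / (sigma*sqrt(T)) = 0.07956900
d2 = d1 - sigma*sqrt(T) = -0.21741584
exp(-rT) = 0.98412732
N(-d1) = 0.46829002; N(-d2) = 0.58605786
P = K * exp(-rT) * N(-d2) - S_0' * N(-d1) = 0.9800 * 0.98412732 * 0.58605786 - 0.94490402 * 0.46829002 = 0.1227

Answer: Price = 0.1227


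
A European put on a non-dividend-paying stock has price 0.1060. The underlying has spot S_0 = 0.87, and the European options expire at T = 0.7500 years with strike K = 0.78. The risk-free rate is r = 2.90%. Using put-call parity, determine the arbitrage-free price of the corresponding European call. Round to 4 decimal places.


Put-call parity: C - P = S_0 * exp(-qT) - K * exp(-rT).
S_0 * exp(-qT) = 0.8700 * 1.00000000 = 0.87000000
K * exp(-rT) = 0.7800 * 0.97848483 = 0.76321816
C = P + S*exp(-qT) - K*exp(-rT)
C = 0.1060 + 0.87000000 - 0.76321816 = 0.2128

Answer: Call price = 0.2128


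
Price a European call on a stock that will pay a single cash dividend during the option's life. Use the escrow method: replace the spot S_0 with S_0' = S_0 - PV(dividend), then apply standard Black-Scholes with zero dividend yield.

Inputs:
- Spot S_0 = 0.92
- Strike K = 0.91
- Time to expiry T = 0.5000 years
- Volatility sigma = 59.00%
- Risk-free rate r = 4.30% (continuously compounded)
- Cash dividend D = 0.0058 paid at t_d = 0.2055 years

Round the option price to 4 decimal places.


PV(D) = D * exp(-r * t_d) = 0.0058 * 0.99120243 = 0.00574897
S_0' = S_0 - PV(D) = 0.9200 - 0.00574897 = 0.91425103
d1 = (ln(S_0'/K) + (r + sigma^2/2)*T) / (sigma*sqrt(T)) = 0.27130268
d2 = d1 - sigma*sqrt(T) = -0.14589032
exp(-rT) = 0.97872948
N(d1) = 0.60692088; N(d2) = 0.44200399
C = S_0' * N(d1) - K * exp(-rT) * N(d2) = 0.91425103 * 0.60692088 - 0.9100 * 0.97872948 * 0.44200399 = 0.1612

Answer: Price = 0.1612


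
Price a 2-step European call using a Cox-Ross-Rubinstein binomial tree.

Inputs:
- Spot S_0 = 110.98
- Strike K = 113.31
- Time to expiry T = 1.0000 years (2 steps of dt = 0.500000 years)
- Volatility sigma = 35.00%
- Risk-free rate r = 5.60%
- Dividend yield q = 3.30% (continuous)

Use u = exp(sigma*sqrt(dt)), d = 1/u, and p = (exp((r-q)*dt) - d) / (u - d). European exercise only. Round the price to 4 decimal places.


dt = T/N = 0.500000
u = exp(sigma*sqrt(dt)) = 1.280803; d = 1/u = 0.780760
p = (exp((r-q)*dt) - d) / (u - d) = 0.461573
Discount per step: exp(-r*dt) = 0.972388
Stock lattice S(k, i) with i counting down-moves:
  k=0: S(0,0) = 110.9800
  k=1: S(1,0) = 142.1435; S(1,1) = 86.6488
  k=2: S(2,0) = 182.0579; S(2,1) = 110.9800; S(2,2) = 67.6519
Terminal payoffs V(N, i) = max(S_T - K, 0):
  V(2,0) = 68.747897; V(2,1) = 0.000000; V(2,2) = 0.000000
Backward induction: V(k, i) = exp(-r*dt) * [p * V(k+1, i) + (1-p) * V(k+1, i+1)].
  V(1,0) = exp(-r*dt) * [p*68.747897 + (1-p)*0.000000] = 30.855983
  V(1,1) = exp(-r*dt) * [p*0.000000 + (1-p)*0.000000] = 0.000000
  V(0,0) = exp(-r*dt) * [p*30.855983 + (1-p)*0.000000] = 13.849030

Answer: Price = V(0,0) = 13.8490


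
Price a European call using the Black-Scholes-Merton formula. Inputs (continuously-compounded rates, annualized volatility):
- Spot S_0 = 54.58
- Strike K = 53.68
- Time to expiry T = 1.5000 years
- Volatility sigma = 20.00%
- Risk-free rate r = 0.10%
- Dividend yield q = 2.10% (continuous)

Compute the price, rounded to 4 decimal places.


Answer: Price = 4.8417

Derivation:
d1 = (ln(S/K) + (r - q + 0.5*sigma^2) * T) / (sigma * sqrt(T)) = 0.06787954
d2 = d1 - sigma * sqrt(T) = -0.17706944
exp(-rT) = 0.99850112; exp(-qT) = 0.96899096
C = S_0 * exp(-qT) * N(d1) - K * exp(-rT) * N(d2)
N(d1) = 0.52705924; N(d2) = 0.42972692
C = 54.5800 * 0.96899096 * 0.52705924 - 53.6800 * 0.99850112 * 0.42972692 = 4.8417


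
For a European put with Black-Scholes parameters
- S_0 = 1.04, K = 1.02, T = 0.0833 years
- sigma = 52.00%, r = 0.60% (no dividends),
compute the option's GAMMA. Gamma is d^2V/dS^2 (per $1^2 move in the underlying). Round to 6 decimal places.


d1 = 0.2077547228; d2 = 0.0576736780
phi(d1) = 0.3904249391; exp(-qT) = 1.0000000000; exp(-rT) = 0.9995003249
Gamma = exp(-qT) * phi(d1) / (S * sigma * sqrt(T)) = 1.0000000000 * 0.3904249391 / (1.0400 * 0.5200 * 0.2886173938) = 2.501372

Answer: Gamma = 2.501372


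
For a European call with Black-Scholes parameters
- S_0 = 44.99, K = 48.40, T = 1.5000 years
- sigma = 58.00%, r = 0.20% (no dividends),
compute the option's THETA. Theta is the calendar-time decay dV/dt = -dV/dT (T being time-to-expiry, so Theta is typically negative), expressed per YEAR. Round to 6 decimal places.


Answer: Theta = -4.143679

Derivation:
d1 = 0.2565494608; d2 = -0.4538025646
phi(d1) = 0.3860272384; exp(-qT) = 1.0000000000; exp(-rT) = 0.9970044955
Theta = -S*exp(-qT)*phi(d1)*sigma/(2*sqrt(T)) - r*K*exp(-rT)*N(d2) + q*S*exp(-qT)*N(d1)
N(d1) = 0.6012367031; N(d2) = 0.3249854688; sqrt(T) = 1.2247448714
Term 1 = -44.9900 * 1.0000000000 * 0.3860272384 * 0.5800 / (2 * 1.2247448714) = -4.1123144091
Term 2 = -0.0020 * 48.4000 * 0.9970044955 * 0.3249854688 = -0.0313643590
Term 3 = 0 (no dividend yield, q = 0)
Theta = -4.1123144091 + (-0.0313643590) + (0.0000000000) = -4.143679


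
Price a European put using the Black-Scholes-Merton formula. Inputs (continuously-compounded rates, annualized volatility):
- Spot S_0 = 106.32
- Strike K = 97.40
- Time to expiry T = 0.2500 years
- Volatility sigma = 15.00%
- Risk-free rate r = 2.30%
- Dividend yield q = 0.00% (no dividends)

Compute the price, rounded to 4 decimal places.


Answer: Price = 0.3888

Derivation:
d1 = (ln(S/K) + (r - q + 0.5*sigma^2) * T) / (sigma * sqrt(T)) = 1.28252938
d2 = d1 - sigma * sqrt(T) = 1.20752938
exp(-rT) = 0.99426650; exp(-qT) = 1.00000000
P = K * exp(-rT) * N(-d2) - S_0 * exp(-qT) * N(-d1)
N(-d1) = 0.09982850; N(-d2) = 0.11361417
P = 97.4000 * 0.99426650 * 0.11361417 - 106.3200 * 1.00000000 * 0.09982850 = 0.3888


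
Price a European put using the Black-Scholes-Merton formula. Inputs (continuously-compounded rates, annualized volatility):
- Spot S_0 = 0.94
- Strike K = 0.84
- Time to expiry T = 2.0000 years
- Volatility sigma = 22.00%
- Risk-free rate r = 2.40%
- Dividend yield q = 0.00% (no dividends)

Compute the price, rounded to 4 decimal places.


Answer: Price = 0.0518

Derivation:
d1 = (ln(S/K) + (r - q + 0.5*sigma^2) * T) / (sigma * sqrt(T)) = 0.67135927
d2 = d1 - sigma * sqrt(T) = 0.36023228
exp(-rT) = 0.95313379; exp(-qT) = 1.00000000
P = K * exp(-rT) * N(-d2) - S_0 * exp(-qT) * N(-d1)
N(-d1) = 0.25099584; N(-d2) = 0.35933672
P = 0.8400 * 0.95313379 * 0.35933672 - 0.9400 * 1.00000000 * 0.25099584 = 0.0518


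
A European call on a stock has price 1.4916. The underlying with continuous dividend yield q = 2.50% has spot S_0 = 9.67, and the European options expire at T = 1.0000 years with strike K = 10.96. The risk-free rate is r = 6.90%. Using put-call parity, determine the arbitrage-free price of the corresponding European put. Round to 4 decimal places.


Put-call parity: C - P = S_0 * exp(-qT) - K * exp(-rT).
S_0 * exp(-qT) = 9.6700 * 0.97530991 = 9.43124685
K * exp(-rT) = 10.9600 * 0.93332668 = 10.22926041
P = C - S*exp(-qT) + K*exp(-rT)
P = 1.4916 - 9.43124685 + 10.22926041 = 2.2896

Answer: Put price = 2.2896


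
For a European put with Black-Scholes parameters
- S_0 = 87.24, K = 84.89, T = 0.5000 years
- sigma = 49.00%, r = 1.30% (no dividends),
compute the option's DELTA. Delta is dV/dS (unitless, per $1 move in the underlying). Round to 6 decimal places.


d1 = 0.2708122014; d2 = -0.0756701214
phi(d1) = 0.3845781893; exp(-qT) = 1.0000000000; exp(-rT) = 0.9935210793
N(-d1) = 0.3932677375
Delta = -exp(-qT) * N(-d1) = -1.0000000000 * 0.3932677375 = -0.393268

Answer: Delta = -0.393268


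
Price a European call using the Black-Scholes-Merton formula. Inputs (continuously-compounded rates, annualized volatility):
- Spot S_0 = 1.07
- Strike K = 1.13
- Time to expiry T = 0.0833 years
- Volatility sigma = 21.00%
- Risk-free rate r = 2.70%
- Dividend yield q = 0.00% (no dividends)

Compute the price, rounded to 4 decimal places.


d1 = (ln(S/K) + (r - q + 0.5*sigma^2) * T) / (sigma * sqrt(T)) = -0.83275711
d2 = d1 - sigma * sqrt(T) = -0.89336676
exp(-rT) = 0.99775343; exp(-qT) = 1.00000000
C = S_0 * exp(-qT) * N(d1) - K * exp(-rT) * N(d2)
N(d1) = 0.20249086; N(d2) = 0.18583040
C = 1.0700 * 1.00000000 * 0.20249086 - 1.1300 * 0.99775343 * 0.18583040 = 0.0071

Answer: Price = 0.0071


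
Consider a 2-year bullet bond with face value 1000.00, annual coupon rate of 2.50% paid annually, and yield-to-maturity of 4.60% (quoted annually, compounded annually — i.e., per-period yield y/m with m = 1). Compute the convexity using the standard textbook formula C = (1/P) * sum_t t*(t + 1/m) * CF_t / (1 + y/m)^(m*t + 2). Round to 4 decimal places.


Answer: Convexity = 5.3929

Derivation:
Coupon per period c = face * coupon_rate / m = 25.000000
Periods per year m = 1; per-period yield y/m = 0.046000
Number of cashflows N = 2
Cashflows (t years, CF_t, discount factor 1/(1+y/m)^(m*t), PV):
  t = 1.0000: CF_t = 25.000000, DF = 0.956023, PV = 23.900574
  t = 2.0000: CF_t = 1025.000000, DF = 0.913980, PV = 936.829367
Price P = sum_t PV_t = 960.729941
Convexity numerator sum_t t*(t + 1/m) * CF_t / (1+y/m)^(m*t + 2):
  t = 1.0000: term = 43.689286
  t = 2.0000: term = 5137.459103
Convexity = (1/P) * sum = 5181.148389 / 960.729941 = 5.392929


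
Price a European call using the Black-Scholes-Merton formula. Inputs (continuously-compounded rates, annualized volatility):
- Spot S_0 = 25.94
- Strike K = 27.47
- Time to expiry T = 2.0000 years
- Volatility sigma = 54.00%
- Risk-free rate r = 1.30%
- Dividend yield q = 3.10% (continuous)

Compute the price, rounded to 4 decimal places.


d1 = (ln(S/K) + (r - q + 0.5*sigma^2) * T) / (sigma * sqrt(T)) = 0.25965443
d2 = d1 - sigma * sqrt(T) = -0.50402090
exp(-rT) = 0.97433509; exp(-qT) = 0.93988289
C = S_0 * exp(-qT) * N(d1) - K * exp(-rT) * N(d2)
N(d1) = 0.60243483; N(d2) = 0.30712335
C = 25.9400 * 0.93988289 * 0.60243483 - 27.4700 * 0.97433509 * 0.30712335 = 6.4675

Answer: Price = 6.4675


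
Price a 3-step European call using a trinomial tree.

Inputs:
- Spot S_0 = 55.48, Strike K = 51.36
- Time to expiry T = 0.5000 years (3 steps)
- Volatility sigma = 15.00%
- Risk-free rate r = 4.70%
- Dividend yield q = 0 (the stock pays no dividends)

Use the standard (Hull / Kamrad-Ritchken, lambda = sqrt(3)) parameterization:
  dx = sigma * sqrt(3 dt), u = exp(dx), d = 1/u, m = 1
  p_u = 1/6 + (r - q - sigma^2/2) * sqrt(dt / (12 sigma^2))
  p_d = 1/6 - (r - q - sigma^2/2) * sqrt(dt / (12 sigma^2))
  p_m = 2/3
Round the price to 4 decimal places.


dt = T/N = 0.166667; dx = sigma*sqrt(3*dt) = 0.106066
u = exp(dx) = 1.111895; d = 1/u = 0.899365
p_u = 0.194755, p_m = 0.666667, p_d = 0.138579
Discount per step: exp(-r*dt) = 0.992197
Stock lattice S(k, j) with j the centered position index:
  k=0: S(0,+0) = 55.4800
  k=1: S(1,-1) = 49.8968; S(1,+0) = 55.4800; S(1,+1) = 61.6880
  k=2: S(2,-2) = 44.8754; S(2,-1) = 49.8968; S(2,+0) = 55.4800; S(2,+1) = 61.6880; S(2,+2) = 68.5905
  k=3: S(3,-3) = 40.3594; S(3,-2) = 44.8754; S(3,-1) = 49.8968; S(3,+0) = 55.4800; S(3,+1) = 61.6880; S(3,+2) = 68.5905; S(3,+3) = 76.2655
Terminal payoffs V(N, j) = max(S_T - K, 0):
  V(3,-3) = 0.000000; V(3,-2) = 0.000000; V(3,-1) = 0.000000; V(3,+0) = 4.120000; V(3,+1) = 10.327950; V(3,+2) = 17.230540; V(3,+3) = 24.905498
Backward induction: V(k, j) = exp(-r*dt) * [p_u * V(k+1, j+1) + p_m * V(k+1, j) + p_d * V(k+1, j-1)]
  V(2,-2) = exp(-r*dt) * [p_u*0.000000 + p_m*0.000000 + p_d*0.000000] = 0.000000
  V(2,-1) = exp(-r*dt) * [p_u*4.120000 + p_m*0.000000 + p_d*0.000000] = 0.796128
  V(2,+0) = exp(-r*dt) * [p_u*10.327950 + p_m*4.120000 + p_d*0.000000] = 4.720956
  V(2,+1) = exp(-r*dt) * [p_u*17.230540 + p_m*10.327950 + p_d*4.120000] = 10.727607
  V(2,+2) = exp(-r*dt) * [p_u*24.905498 + p_m*17.230540 + p_d*10.327950] = 17.630076
  V(1,-1) = exp(-r*dt) * [p_u*4.720956 + p_m*0.796128 + p_d*0.000000] = 1.438864
  V(1,+0) = exp(-r*dt) * [p_u*10.727607 + p_m*4.720956 + p_d*0.796128] = 5.305160
  V(1,+1) = exp(-r*dt) * [p_u*17.630076 + p_m*10.727607 + p_d*4.720956] = 11.151801
  V(0,+0) = exp(-r*dt) * [p_u*11.151801 + p_m*5.305160 + p_d*1.438864] = 5.861934

Answer: Price = V(0,0) = 5.8619


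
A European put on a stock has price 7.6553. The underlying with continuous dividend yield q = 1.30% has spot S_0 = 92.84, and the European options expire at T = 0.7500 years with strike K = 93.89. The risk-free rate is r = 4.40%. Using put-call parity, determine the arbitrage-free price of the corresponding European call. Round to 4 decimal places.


Answer: Call price = 8.7523

Derivation:
Put-call parity: C - P = S_0 * exp(-qT) - K * exp(-rT).
S_0 * exp(-qT) = 92.8400 * 0.99029738 = 91.93920849
K * exp(-rT) = 93.8900 * 0.96753856 = 90.84219536
C = P + S*exp(-qT) - K*exp(-rT)
C = 7.6553 + 91.93920849 - 90.84219536 = 8.7523


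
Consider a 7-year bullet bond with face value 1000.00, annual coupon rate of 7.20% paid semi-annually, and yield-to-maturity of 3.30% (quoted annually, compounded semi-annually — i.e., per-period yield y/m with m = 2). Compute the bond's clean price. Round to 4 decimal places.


Answer: Price = 1241.9925

Derivation:
Coupon per period c = face * coupon_rate / m = 36.000000
Periods per year m = 2; per-period yield y/m = 0.016500
Number of cashflows N = 14
Cashflows (t years, CF_t, discount factor 1/(1+y/m)^(m*t), PV):
  t = 0.5000: CF_t = 36.000000, DF = 0.983768, PV = 35.415642
  t = 1.0000: CF_t = 36.000000, DF = 0.967799, PV = 34.840769
  t = 1.5000: CF_t = 36.000000, DF = 0.952090, PV = 34.275228
  t = 2.0000: CF_t = 36.000000, DF = 0.936635, PV = 33.718867
  t = 2.5000: CF_t = 36.000000, DF = 0.921432, PV = 33.171536
  t = 3.0000: CF_t = 36.000000, DF = 0.906475, PV = 32.633090
  t = 3.5000: CF_t = 36.000000, DF = 0.891761, PV = 32.103384
  t = 4.0000: CF_t = 36.000000, DF = 0.877285, PV = 31.582277
  t = 4.5000: CF_t = 36.000000, DF = 0.863045, PV = 31.069628
  t = 5.0000: CF_t = 36.000000, DF = 0.849036, PV = 30.565301
  t = 5.5000: CF_t = 36.000000, DF = 0.835254, PV = 30.069159
  t = 6.0000: CF_t = 36.000000, DF = 0.821696, PV = 29.581072
  t = 6.5000: CF_t = 36.000000, DF = 0.808359, PV = 29.100907
  t = 7.0000: CF_t = 1036.000000, DF = 0.795237, PV = 823.865646
Price P = sum_t PV_t = 1241.992506


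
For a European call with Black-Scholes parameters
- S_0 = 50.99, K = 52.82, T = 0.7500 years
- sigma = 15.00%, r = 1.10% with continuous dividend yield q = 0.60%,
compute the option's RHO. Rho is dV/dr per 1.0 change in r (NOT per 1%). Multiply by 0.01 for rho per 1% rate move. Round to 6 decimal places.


Answer: Rho = 14.899538

Derivation:
d1 = -0.1776150499; d2 = -0.3075188605
phi(d1) = 0.3926989127; exp(-qT) = 0.9955101098; exp(-rT) = 0.9917839379
N(d2) = 0.3792242347
Rho = K*T*exp(-rT)*N(d2) = 52.8200 * 0.7500 * 0.9917839379 * 0.3792242347 = 14.899538


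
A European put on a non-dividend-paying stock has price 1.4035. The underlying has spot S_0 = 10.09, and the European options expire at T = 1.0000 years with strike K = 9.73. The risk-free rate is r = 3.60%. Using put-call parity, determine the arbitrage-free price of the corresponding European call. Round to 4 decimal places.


Answer: Call price = 2.1075

Derivation:
Put-call parity: C - P = S_0 * exp(-qT) - K * exp(-rT).
S_0 * exp(-qT) = 10.0900 * 1.00000000 = 10.09000000
K * exp(-rT) = 9.7300 * 0.96464029 = 9.38595006
C = P + S*exp(-qT) - K*exp(-rT)
C = 1.4035 + 10.09000000 - 9.38595006 = 2.1075


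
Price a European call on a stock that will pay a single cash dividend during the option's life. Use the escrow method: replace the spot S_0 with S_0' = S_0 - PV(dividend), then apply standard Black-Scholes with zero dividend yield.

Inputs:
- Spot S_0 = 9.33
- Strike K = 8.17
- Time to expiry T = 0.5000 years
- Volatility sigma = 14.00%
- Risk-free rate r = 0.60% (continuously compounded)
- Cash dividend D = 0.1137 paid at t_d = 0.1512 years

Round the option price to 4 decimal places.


PV(D) = D * exp(-r * t_d) = 0.1137 * 0.99909321 = 0.11359690
S_0' = S_0 - PV(D) = 9.3300 - 0.11359690 = 9.21640310
d1 = (ln(S_0'/K) + (r + sigma^2/2)*T) / (sigma*sqrt(T)) = 1.29719682
d2 = d1 - sigma*sqrt(T) = 1.19820187
exp(-rT) = 0.99700450
N(d1) = 0.90271826; N(d2) = 0.88458078
C = S_0' * N(d1) - K * exp(-rT) * N(d2) = 9.21640310 * 0.90271826 - 8.1700 * 0.99700450 * 0.88458078 = 1.1144

Answer: Price = 1.1144


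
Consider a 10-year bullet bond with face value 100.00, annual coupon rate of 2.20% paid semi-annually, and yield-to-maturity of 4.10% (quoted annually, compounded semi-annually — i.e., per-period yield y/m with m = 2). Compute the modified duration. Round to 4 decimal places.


Answer: Modified duration = 8.7438

Derivation:
Coupon per period c = face * coupon_rate / m = 1.100000
Periods per year m = 2; per-period yield y/m = 0.020500
Number of cashflows N = 20
Cashflows (t years, CF_t, discount factor 1/(1+y/m)^(m*t), PV):
  t = 0.5000: CF_t = 1.100000, DF = 0.979912, PV = 1.077903
  t = 1.0000: CF_t = 1.100000, DF = 0.960227, PV = 1.056250
  t = 1.5000: CF_t = 1.100000, DF = 0.940938, PV = 1.035032
  t = 2.0000: CF_t = 1.100000, DF = 0.922036, PV = 1.014240
  t = 2.5000: CF_t = 1.100000, DF = 0.903514, PV = 0.993866
  t = 3.0000: CF_t = 1.100000, DF = 0.885364, PV = 0.973901
  t = 3.5000: CF_t = 1.100000, DF = 0.867579, PV = 0.954337
  t = 4.0000: CF_t = 1.100000, DF = 0.850151, PV = 0.935166
  t = 4.5000: CF_t = 1.100000, DF = 0.833073, PV = 0.916380
  t = 5.0000: CF_t = 1.100000, DF = 0.816338, PV = 0.897972
  t = 5.5000: CF_t = 1.100000, DF = 0.799939, PV = 0.879933
  t = 6.0000: CF_t = 1.100000, DF = 0.783870, PV = 0.862257
  t = 6.5000: CF_t = 1.100000, DF = 0.768123, PV = 0.844936
  t = 7.0000: CF_t = 1.100000, DF = 0.752693, PV = 0.827962
  t = 7.5000: CF_t = 1.100000, DF = 0.737573, PV = 0.811330
  t = 8.0000: CF_t = 1.100000, DF = 0.722756, PV = 0.795032
  t = 8.5000: CF_t = 1.100000, DF = 0.708237, PV = 0.779061
  t = 9.0000: CF_t = 1.100000, DF = 0.694010, PV = 0.763411
  t = 9.5000: CF_t = 1.100000, DF = 0.680069, PV = 0.748076
  t = 10.0000: CF_t = 101.100000, DF = 0.666407, PV = 67.373789
Price P = sum_t PV_t = 84.540831
First compute Macaulay numerator sum_t t * PV_t:
  t * PV_t at t = 0.5000: 0.538951
  t * PV_t at t = 1.0000: 1.056250
  t * PV_t at t = 1.5000: 1.552548
  t * PV_t at t = 2.0000: 2.028480
  t * PV_t at t = 2.5000: 2.484664
  t * PV_t at t = 3.0000: 2.921702
  t * PV_t at t = 3.5000: 3.340178
  t * PV_t at t = 4.0000: 3.740663
  t * PV_t at t = 4.5000: 4.123710
  t * PV_t at t = 5.0000: 4.489858
  t * PV_t at t = 5.5000: 4.839631
  t * PV_t at t = 6.0000: 5.173540
  t * PV_t at t = 6.5000: 5.492081
  t * PV_t at t = 7.0000: 5.795736
  t * PV_t at t = 7.5000: 6.084975
  t * PV_t at t = 8.0000: 6.360255
  t * PV_t at t = 8.5000: 6.622020
  t * PV_t at t = 9.0000: 6.870701
  t * PV_t at t = 9.5000: 7.106719
  t * PV_t at t = 10.0000: 673.737894
Macaulay duration D = 754.360555 / 84.540831 = 8.923032
Modified duration = D / (1 + y/m) = 8.923032 / (1 + 0.020500) = 8.743785


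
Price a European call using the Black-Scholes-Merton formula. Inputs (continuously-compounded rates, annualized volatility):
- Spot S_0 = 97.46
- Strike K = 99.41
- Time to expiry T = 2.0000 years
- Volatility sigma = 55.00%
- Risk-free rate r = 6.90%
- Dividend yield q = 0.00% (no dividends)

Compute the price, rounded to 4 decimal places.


Answer: Price = 33.5895

Derivation:
d1 = (ln(S/K) + (r - q + 0.5*sigma^2) * T) / (sigma * sqrt(T)) = 0.54085868
d2 = d1 - sigma * sqrt(T) = -0.23695878
exp(-rT) = 0.87109869; exp(-qT) = 1.00000000
C = S_0 * exp(-qT) * N(d1) - K * exp(-rT) * N(d2)
N(d1) = 0.70569750; N(d2) = 0.40634438
C = 97.4600 * 1.00000000 * 0.70569750 - 99.4100 * 0.87109869 * 0.40634438 = 33.5895


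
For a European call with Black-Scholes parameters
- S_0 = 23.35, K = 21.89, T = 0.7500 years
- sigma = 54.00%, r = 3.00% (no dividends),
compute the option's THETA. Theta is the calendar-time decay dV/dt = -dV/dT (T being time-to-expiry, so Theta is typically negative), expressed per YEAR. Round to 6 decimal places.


Answer: Theta = -2.967880

Derivation:
d1 = 0.4200053694; d2 = -0.0476483487
phi(d1) = 0.3652618489; exp(-qT) = 1.0000000000; exp(-rT) = 0.9777512372
Theta = -S*exp(-qT)*phi(d1)*sigma/(2*sqrt(T)) - r*K*exp(-rT)*N(d2) + q*S*exp(-qT)*N(d1)
N(d1) = 0.6627592344; N(d2) = 0.4809982495; sqrt(T) = 0.8660254038
Term 1 = -23.3500 * 1.0000000000 * 0.3652618489 * 0.5400 / (2 * 0.8660254038) = -2.6590366937
Term 2 = -0.0300 * 21.8900 * 0.9777512372 * 0.4809982495 = -0.3088437992
Term 3 = 0 (no dividend yield, q = 0)
Theta = -2.6590366937 + (-0.3088437992) + (0.0000000000) = -2.967880


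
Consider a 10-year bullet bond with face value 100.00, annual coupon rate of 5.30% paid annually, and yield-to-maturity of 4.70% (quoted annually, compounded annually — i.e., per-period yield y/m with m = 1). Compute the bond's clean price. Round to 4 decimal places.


Coupon per period c = face * coupon_rate / m = 5.300000
Periods per year m = 1; per-period yield y/m = 0.047000
Number of cashflows N = 10
Cashflows (t years, CF_t, discount factor 1/(1+y/m)^(m*t), PV):
  t = 1.0000: CF_t = 5.300000, DF = 0.955110, PV = 5.062082
  t = 2.0000: CF_t = 5.300000, DF = 0.912235, PV = 4.834844
  t = 3.0000: CF_t = 5.300000, DF = 0.871284, PV = 4.617807
  t = 4.0000: CF_t = 5.300000, DF = 0.832172, PV = 4.410513
  t = 5.0000: CF_t = 5.300000, DF = 0.794816, PV = 4.212525
  t = 6.0000: CF_t = 5.300000, DF = 0.759137, PV = 4.023424
  t = 7.0000: CF_t = 5.300000, DF = 0.725059, PV = 3.842812
  t = 8.0000: CF_t = 5.300000, DF = 0.692511, PV = 3.670307
  t = 9.0000: CF_t = 5.300000, DF = 0.661424, PV = 3.505547
  t = 10.0000: CF_t = 105.300000, DF = 0.631732, PV = 66.521427
Price P = sum_t PV_t = 104.701288

Answer: Price = 104.7013


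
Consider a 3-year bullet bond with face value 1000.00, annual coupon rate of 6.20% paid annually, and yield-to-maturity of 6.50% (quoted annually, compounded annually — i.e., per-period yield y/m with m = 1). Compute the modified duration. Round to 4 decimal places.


Coupon per period c = face * coupon_rate / m = 62.000000
Periods per year m = 1; per-period yield y/m = 0.065000
Number of cashflows N = 3
Cashflows (t years, CF_t, discount factor 1/(1+y/m)^(m*t), PV):
  t = 1.0000: CF_t = 62.000000, DF = 0.938967, PV = 58.215962
  t = 2.0000: CF_t = 62.000000, DF = 0.881659, PV = 54.662876
  t = 3.0000: CF_t = 1062.000000, DF = 0.827849, PV = 879.175735
Price P = sum_t PV_t = 992.054573
First compute Macaulay numerator sum_t t * PV_t:
  t * PV_t at t = 1.0000: 58.215962
  t * PV_t at t = 2.0000: 109.325751
  t * PV_t at t = 3.0000: 2637.527206
Macaulay duration D = 2805.068920 / 992.054573 = 2.827535
Modified duration = D / (1 + y/m) = 2.827535 / (1 + 0.065000) = 2.654962

Answer: Modified duration = 2.6550


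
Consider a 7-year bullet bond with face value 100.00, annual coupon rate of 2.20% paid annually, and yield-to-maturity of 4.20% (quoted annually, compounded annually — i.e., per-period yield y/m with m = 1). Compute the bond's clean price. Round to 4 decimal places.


Answer: Price = 88.0841

Derivation:
Coupon per period c = face * coupon_rate / m = 2.200000
Periods per year m = 1; per-period yield y/m = 0.042000
Number of cashflows N = 7
Cashflows (t years, CF_t, discount factor 1/(1+y/m)^(m*t), PV):
  t = 1.0000: CF_t = 2.200000, DF = 0.959693, PV = 2.111324
  t = 2.0000: CF_t = 2.200000, DF = 0.921010, PV = 2.026223
  t = 3.0000: CF_t = 2.200000, DF = 0.883887, PV = 1.944552
  t = 4.0000: CF_t = 2.200000, DF = 0.848260, PV = 1.866173
  t = 5.0000: CF_t = 2.200000, DF = 0.814069, PV = 1.790953
  t = 6.0000: CF_t = 2.200000, DF = 0.781257, PV = 1.718764
  t = 7.0000: CF_t = 102.200000, DF = 0.749766, PV = 76.626125
Price P = sum_t PV_t = 88.084114
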